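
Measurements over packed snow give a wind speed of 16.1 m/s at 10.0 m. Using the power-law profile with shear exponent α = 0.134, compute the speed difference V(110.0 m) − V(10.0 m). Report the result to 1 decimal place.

Power law: V₂ = V₁ · (z₂/z₁)^α = 16.1 × (11.0000)^0.134 = 22.2010 m/s
ΔV = 22.2010 − 16.1 = 6.1010 m/s

6.1 m/s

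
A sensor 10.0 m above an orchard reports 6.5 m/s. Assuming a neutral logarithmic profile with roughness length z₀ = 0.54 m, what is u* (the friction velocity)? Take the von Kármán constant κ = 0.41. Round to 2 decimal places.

Log law: V(z) = (u*/κ) · ln(z/z₀) ⇒ u* = κ · V / ln(z/z₀)
u* = 0.41 × 6.5 / ln(10.0/0.54) = 0.41 × 6.5 / 2.9188
   = 2.6650 / 2.9188 = 0.9131 m/s

u* ≈ 0.91 m/s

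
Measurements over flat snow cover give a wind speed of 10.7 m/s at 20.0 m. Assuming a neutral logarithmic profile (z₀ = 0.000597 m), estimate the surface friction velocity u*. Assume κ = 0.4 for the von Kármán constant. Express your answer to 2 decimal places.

u* ≈ 0.41 m/s

Log law: V(z) = (u*/κ) · ln(z/z₀) ⇒ u* = κ · V / ln(z/z₀)
u* = 0.4 × 10.7 / ln(20.0/0.000597) = 0.4 × 10.7 / 10.4193
   = 4.2800 / 10.4193 = 0.4108 m/s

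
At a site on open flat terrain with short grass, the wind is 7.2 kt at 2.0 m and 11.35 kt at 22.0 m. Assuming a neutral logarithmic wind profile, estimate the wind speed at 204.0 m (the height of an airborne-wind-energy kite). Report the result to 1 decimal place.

Log law: V ∝ ln(z/z₀). From the pair, with r = V₁/V₂ = 0.63436,
ln z₀ = (ln z₁ − r·ln z₂)/(1 − r) = (0.6931 − 0.63436×3.0910)/0.36564 = -3.4671 → z₀ = 0.03121 m
V₃ = V₁ · ln(z₃/z₀)/ln(z₁/z₀) = 7.2 × 8.7852/4.1602 = 15.2044 kt

15.2 kt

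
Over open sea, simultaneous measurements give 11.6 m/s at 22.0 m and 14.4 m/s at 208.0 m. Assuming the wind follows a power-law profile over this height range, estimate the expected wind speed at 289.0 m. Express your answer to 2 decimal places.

14.86 m/s

First find α: α = ln(V₂/V₁)/ln(z₂/z₁) = ln(14.4/11.6)/ln(208.0/22.0) = 0.21622/2.24650 = 0.0962
Extrapolate from 208.0 m to 289.0 m: V₃ = 14.4 × (289.0/208.0)^0.0962 = 14.4 × 1.0322 = 14.8631 m/s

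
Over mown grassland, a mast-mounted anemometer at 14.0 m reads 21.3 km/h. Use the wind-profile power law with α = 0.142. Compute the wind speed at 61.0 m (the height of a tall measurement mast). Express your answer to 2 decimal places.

26.25 km/h

Power-law profile: V₂ = V₁ · (z₂/z₁)^α
V₂ = 21.3 × (61.0/14.0)^0.142 = 21.3 × (4.3571)^0.142
    = 21.3 × 1.2324 = 26.2510 km/h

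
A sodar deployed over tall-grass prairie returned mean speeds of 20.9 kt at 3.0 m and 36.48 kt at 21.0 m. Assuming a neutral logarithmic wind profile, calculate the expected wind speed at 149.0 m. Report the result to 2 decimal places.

Log law: V ∝ ln(z/z₀). From the pair, with r = V₁/V₂ = 0.57292,
ln z₀ = (ln z₁ − r·ln z₂)/(1 − r) = (1.0986 − 0.57292×3.0445)/0.42708 = -1.5118 → z₀ = 0.2205 m
V₃ = V₁ · ln(z₃/z₀)/ln(z₁/z₀) = 20.9 × 6.5157/2.6104 = 52.1682 kt

52.17 kt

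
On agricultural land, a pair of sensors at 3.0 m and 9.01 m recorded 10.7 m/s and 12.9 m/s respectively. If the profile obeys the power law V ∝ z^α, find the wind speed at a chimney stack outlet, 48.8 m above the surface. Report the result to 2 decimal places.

17.19 m/s

First find α: α = ln(V₂/V₁)/ln(z₂/z₁) = ln(12.9/10.7)/ln(9.01/3.0) = 0.18698/1.09972 = 0.1700
Extrapolate from 9.01 m to 48.8 m: V₃ = 12.9 × (48.8/9.01)^0.1700 = 12.9 × 1.3327 = 17.1925 m/s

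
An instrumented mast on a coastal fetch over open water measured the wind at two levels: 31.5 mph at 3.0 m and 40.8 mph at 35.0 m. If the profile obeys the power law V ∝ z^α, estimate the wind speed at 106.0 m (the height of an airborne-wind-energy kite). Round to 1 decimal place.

45.8 mph

First find α: α = ln(V₂/V₁)/ln(z₂/z₁) = ln(40.8/31.5)/ln(35.0/3.0) = 0.25869/2.45674 = 0.1053
Extrapolate from 35.0 m to 106.0 m: V₃ = 40.8 × (106.0/35.0)^0.1053 = 40.8 × 1.1238 = 45.8495 mph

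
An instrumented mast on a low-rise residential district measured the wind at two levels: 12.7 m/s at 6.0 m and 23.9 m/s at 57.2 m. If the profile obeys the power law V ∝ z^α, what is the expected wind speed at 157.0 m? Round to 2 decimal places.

31.72 m/s

First find α: α = ln(V₂/V₁)/ln(z₂/z₁) = ln(23.9/12.7)/ln(57.2/6.0) = 0.63228/2.25479 = 0.2804
Extrapolate from 57.2 m to 157.0 m: V₃ = 23.9 × (157.0/57.2)^0.2804 = 23.9 × 1.3273 = 31.7220 m/s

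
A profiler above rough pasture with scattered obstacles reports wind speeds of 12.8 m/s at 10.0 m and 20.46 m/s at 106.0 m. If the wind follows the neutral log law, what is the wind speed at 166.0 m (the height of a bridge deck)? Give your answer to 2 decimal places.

21.92 m/s

Log law: V ∝ ln(z/z₀). From the pair, with r = V₁/V₂ = 0.62561,
ln z₀ = (ln z₁ − r·ln z₂)/(1 − r) = (2.3026 − 0.62561×4.6634)/0.37439 = -1.6424 → z₀ = 0.1935 m
V₃ = V₁ · ln(z₃/z₀)/ln(z₁/z₀) = 12.8 × 6.7544/3.9450 = 21.9154 m/s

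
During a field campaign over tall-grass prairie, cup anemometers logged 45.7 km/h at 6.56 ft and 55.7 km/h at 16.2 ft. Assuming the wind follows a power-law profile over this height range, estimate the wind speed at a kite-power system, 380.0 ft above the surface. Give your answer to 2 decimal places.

First find α: α = ln(V₂/V₁)/ln(z₂/z₁) = ln(55.7/45.7)/ln(16.2/6.56) = 0.19788/0.90402 = 0.2189
Extrapolate from 16.2 ft to 380.0 ft: V₃ = 55.7 × (380.0/16.2)^0.2189 = 55.7 × 1.9950 = 111.1206 km/h

111.12 km/h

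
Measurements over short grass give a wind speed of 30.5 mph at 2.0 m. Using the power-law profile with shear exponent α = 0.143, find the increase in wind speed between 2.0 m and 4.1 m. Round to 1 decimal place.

3.3 mph

Power law: V₂ = V₁ · (z₂/z₁)^α = 30.5 × (2.0500)^0.143 = 33.7972 mph
ΔV = 33.7972 − 30.5 = 3.2972 mph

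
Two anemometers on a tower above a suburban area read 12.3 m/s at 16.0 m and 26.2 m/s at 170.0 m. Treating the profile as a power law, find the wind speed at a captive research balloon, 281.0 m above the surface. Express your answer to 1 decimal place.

30.8 m/s

First find α: α = ln(V₂/V₁)/ln(z₂/z₁) = ln(26.2/12.3)/ln(170.0/16.0) = 0.75616/2.36321 = 0.3200
Extrapolate from 170.0 m to 281.0 m: V₃ = 26.2 × (281.0/170.0)^0.3200 = 26.2 × 1.1745 = 30.7707 m/s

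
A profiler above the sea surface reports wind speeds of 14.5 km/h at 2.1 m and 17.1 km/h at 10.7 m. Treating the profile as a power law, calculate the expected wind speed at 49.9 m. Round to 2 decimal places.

First find α: α = ln(V₂/V₁)/ln(z₂/z₁) = ln(17.1/14.5)/ln(10.7/2.1) = 0.16493/1.62831 = 0.1013
Extrapolate from 10.7 m to 49.9 m: V₃ = 17.1 × (49.9/10.7)^0.1013 = 17.1 × 1.1688 = 19.9862 km/h

19.99 km/h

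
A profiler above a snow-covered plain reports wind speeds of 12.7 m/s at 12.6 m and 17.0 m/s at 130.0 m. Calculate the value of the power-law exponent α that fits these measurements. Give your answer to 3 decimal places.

α ≈ 0.125

Power law: V₂/V₁ = (z₂/z₁)^α ⇒ α = ln(V₂/V₁) / ln(z₂/z₁)
α = ln(17.0/12.7) / ln(130.0/12.6) = ln(1.3386) / ln(10.3175)
  = 0.29161 / 2.33384 = 0.12495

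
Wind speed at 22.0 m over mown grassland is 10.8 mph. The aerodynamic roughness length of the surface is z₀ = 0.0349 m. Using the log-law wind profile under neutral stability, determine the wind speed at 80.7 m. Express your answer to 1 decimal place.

13.0 mph

Log law: V(z) ∝ ln(z/z₀), so V₂/V₁ = ln(z₂/z₀) / ln(z₁/z₀).
ln(80.7/0.0349) = 7.7460, ln(22.0/0.0349) = 6.4463
V₂ = 10.8 × 7.7460/6.4463 = 10.8 × 1.2016 = 12.9775 mph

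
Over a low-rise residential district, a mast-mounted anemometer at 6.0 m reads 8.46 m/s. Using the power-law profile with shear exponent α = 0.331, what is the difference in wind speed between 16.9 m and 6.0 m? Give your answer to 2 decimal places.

Power law: V₂ = V₁ · (z₂/z₁)^α = 8.46 × (2.8167)^0.331 = 11.9188 m/s
ΔV = 11.9188 − 8.46 = 3.4588 m/s

3.46 m/s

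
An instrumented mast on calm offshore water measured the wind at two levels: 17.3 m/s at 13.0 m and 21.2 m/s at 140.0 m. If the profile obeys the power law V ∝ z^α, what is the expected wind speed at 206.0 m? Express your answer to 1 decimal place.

First find α: α = ln(V₂/V₁)/ln(z₂/z₁) = ln(21.2/17.3)/ln(140.0/13.0) = 0.20329/2.37669 = 0.0855
Extrapolate from 140.0 m to 206.0 m: V₃ = 21.2 × (206.0/140.0)^0.0855 = 21.2 × 1.0336 = 21.9121 m/s

21.9 m/s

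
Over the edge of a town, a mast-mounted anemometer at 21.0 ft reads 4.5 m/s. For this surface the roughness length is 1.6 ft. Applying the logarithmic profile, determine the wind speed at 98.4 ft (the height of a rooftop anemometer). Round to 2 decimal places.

Log law: V(z) ∝ ln(z/z₀), so V₂/V₁ = ln(z₂/z₀) / ln(z₁/z₀).
ln(98.4/1.6) = 4.1190, ln(21.0/1.6) = 2.5745
V₂ = 4.5 × 4.1190/2.5745 = 4.5 × 1.5999 = 7.1997 m/s

7.20 m/s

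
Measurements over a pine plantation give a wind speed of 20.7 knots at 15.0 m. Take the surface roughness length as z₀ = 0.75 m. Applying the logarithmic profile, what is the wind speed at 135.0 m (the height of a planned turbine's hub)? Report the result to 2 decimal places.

35.88 knots

Log law: V(z) ∝ ln(z/z₀), so V₂/V₁ = ln(z₂/z₀) / ln(z₁/z₀).
ln(135.0/0.75) = 5.1930, ln(15.0/0.75) = 2.9957
V₂ = 20.7 × 5.1930/2.9957 = 20.7 × 1.7335 = 35.8824 knots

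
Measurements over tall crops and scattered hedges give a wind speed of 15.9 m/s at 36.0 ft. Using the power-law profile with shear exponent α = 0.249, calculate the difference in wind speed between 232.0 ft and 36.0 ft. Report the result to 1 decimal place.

9.4 m/s

Power law: V₂ = V₁ · (z₂/z₁)^α = 15.9 × (6.4444)^0.249 = 25.2862 m/s
ΔV = 25.2862 − 15.9 = 9.3862 m/s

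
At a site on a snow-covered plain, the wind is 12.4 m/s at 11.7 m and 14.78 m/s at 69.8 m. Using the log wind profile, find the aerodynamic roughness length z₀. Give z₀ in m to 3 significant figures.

z₀ ≈ 0.00106 m

Log law: V(z) ∝ ln(z/z₀). With r = V₁/V₂ = 12.4/14.78 = 0.83897,
r · ln(z₂/z₀) = ln(z₁/z₀) ⇒ ln z₀ = (ln z₁ − r·ln z₂)/(1 − r)
ln z₀ = (2.45959 − 0.83897×4.24563) / 0.16103 = -6.8459
z₀ = exp(-6.8459) = 0.001064 m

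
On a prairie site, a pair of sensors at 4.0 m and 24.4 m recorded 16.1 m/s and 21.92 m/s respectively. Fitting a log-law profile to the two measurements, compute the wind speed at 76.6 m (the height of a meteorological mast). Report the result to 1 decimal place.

25.6 m/s

Log law: V ∝ ln(z/z₀). From the pair, with r = V₁/V₂ = 0.73449,
ln z₀ = (ln z₁ − r·ln z₂)/(1 − r) = (1.3863 − 0.73449×3.1946)/0.26551 = -3.6160 → z₀ = 0.02689 m
V₃ = V₁ · ln(z₃/z₀)/ln(z₁/z₀) = 16.1 × 7.9546/5.0023 = 25.6020 m/s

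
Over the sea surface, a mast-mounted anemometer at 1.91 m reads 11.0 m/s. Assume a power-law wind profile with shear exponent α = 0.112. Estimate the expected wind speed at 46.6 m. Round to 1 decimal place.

Power-law profile: V₂ = V₁ · (z₂/z₁)^α
V₂ = 11.0 × (46.6/1.91)^0.112 = 11.0 × (24.3979)^0.112
    = 11.0 × 1.4302 = 15.7317 m/s

15.7 m/s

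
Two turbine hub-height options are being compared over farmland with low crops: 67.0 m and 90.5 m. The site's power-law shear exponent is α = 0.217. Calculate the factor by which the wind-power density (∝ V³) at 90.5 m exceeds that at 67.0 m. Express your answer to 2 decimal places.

1.22

Speed ratio: V_B/V_A = (z_B/z_A)^α = (90.5/67.0)^0.217 = (1.3507)^0.217 = 1.06742
Power-density ratio: P_B/P_A = (V_B/V_A)³ = (1.06742)³ = 1.21620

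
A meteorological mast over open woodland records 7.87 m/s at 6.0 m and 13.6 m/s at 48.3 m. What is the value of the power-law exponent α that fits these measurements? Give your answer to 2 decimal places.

Power law: V₂/V₁ = (z₂/z₁)^α ⇒ α = ln(V₂/V₁) / ln(z₂/z₁)
α = ln(13.6/7.87) / ln(48.3/6.0) = ln(1.7281) / ln(8.0500)
  = 0.54701 / 2.08567 = 0.26227

α ≈ 0.26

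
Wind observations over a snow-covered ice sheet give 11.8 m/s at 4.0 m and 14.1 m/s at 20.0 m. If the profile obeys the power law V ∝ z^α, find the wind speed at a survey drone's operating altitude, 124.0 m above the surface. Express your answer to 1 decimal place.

First find α: α = ln(V₂/V₁)/ln(z₂/z₁) = ln(14.1/11.8)/ln(20.0/4.0) = 0.17808/1.60944 = 0.1106
Extrapolate from 20.0 m to 124.0 m: V₃ = 14.1 × (124.0/20.0)^0.1106 = 14.1 × 1.2237 = 17.2541 m/s

17.3 m/s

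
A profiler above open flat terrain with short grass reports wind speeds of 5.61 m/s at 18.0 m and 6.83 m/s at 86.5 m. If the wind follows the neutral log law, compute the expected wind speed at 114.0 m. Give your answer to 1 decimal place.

7.0 m/s

Log law: V ∝ ln(z/z₀). From the pair, with r = V₁/V₂ = 0.82138,
ln z₀ = (ln z₁ − r·ln z₂)/(1 − r) = (2.8904 − 0.82138×4.4601)/0.17862 = -4.3280 → z₀ = 0.01319 m
V₃ = V₁ · ln(z₃/z₀)/ln(z₁/z₀) = 5.61 × 9.0642/7.2184 = 7.0445 m/s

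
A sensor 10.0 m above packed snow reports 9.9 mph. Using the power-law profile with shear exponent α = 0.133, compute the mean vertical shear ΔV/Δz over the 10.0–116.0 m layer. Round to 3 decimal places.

0.036 mph/m

Power law: V₂ = V₁ · (z₂/z₁)^α = 9.9 × (11.6000)^0.133 = 13.7154 mph
ΔV/Δz = (13.7154 − 9.9)/(116.0 − 10.0) = 3.8154/106.0000 = 0.03599 mph/m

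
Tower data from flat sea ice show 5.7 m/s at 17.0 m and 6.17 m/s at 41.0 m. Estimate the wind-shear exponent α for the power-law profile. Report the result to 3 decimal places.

Power law: V₂/V₁ = (z₂/z₁)^α ⇒ α = ln(V₂/V₁) / ln(z₂/z₁)
α = ln(6.17/5.7) / ln(41.0/17.0) = ln(1.0825) / ln(2.4118)
  = 0.07923 / 0.88036 = 0.09000

α ≈ 0.090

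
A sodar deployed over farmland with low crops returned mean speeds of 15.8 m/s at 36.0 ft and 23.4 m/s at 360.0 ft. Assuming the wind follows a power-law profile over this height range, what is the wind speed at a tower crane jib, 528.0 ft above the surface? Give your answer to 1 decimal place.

25.0 m/s

First find α: α = ln(V₂/V₁)/ln(z₂/z₁) = ln(23.4/15.8)/ln(360.0/36.0) = 0.39273/2.30259 = 0.1706
Extrapolate from 360.0 ft to 528.0 ft: V₃ = 23.4 × (528.0/360.0)^0.1706 = 23.4 × 1.0675 = 24.9796 m/s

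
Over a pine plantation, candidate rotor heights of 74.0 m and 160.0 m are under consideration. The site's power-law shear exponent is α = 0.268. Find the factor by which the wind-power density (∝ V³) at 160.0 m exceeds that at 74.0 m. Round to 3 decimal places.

1.859

Speed ratio: V_B/V_A = (z_B/z_A)^α = (160.0/74.0)^0.268 = (2.1622)^0.268 = 1.22956
Power-density ratio: P_B/P_A = (V_B/V_A)³ = (1.22956)³ = 1.85887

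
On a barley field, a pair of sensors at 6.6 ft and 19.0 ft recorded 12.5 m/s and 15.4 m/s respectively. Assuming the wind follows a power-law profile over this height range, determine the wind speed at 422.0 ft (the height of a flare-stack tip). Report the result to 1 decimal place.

28.4 m/s

First find α: α = ln(V₂/V₁)/ln(z₂/z₁) = ln(15.4/12.5)/ln(19.0/6.6) = 0.20864/1.05737 = 0.1973
Extrapolate from 19.0 ft to 422.0 ft: V₃ = 15.4 × (422.0/19.0)^0.1973 = 15.4 × 1.8437 = 28.3937 m/s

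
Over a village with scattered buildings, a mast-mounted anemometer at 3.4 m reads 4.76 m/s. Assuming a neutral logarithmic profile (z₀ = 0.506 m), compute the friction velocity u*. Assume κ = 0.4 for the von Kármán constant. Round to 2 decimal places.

Log law: V(z) = (u*/κ) · ln(z/z₀) ⇒ u* = κ · V / ln(z/z₀)
u* = 0.4 × 4.76 / ln(3.4/0.506) = 0.4 × 4.76 / 1.9050
   = 1.9040 / 1.9050 = 0.9995 m/s

u* ≈ 1.00 m/s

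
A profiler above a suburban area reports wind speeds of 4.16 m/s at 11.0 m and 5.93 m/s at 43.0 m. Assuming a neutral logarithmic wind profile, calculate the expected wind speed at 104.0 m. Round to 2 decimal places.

7.08 m/s

Log law: V ∝ ln(z/z₀). From the pair, with r = V₁/V₂ = 0.70152,
ln z₀ = (ln z₁ − r·ln z₂)/(1 − r) = (2.3979 − 0.70152×3.7612)/0.29848 = -0.8063 → z₀ = 0.4465 m
V₃ = V₁ · ln(z₃/z₀)/ln(z₁/z₀) = 4.16 × 5.4506/3.2042 = 7.0767 m/s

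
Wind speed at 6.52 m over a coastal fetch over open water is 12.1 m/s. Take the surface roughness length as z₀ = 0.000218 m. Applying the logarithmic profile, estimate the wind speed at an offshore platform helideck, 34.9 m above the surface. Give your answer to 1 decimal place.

Log law: V(z) ∝ ln(z/z₀), so V₂/V₁ = ln(z₂/z₀) / ln(z₁/z₀).
ln(34.9/0.000218) = 11.9835, ln(6.52/0.000218) = 10.3059
V₂ = 12.1 × 11.9835/10.3059 = 12.1 × 1.1628 = 14.0697 m/s

14.1 m/s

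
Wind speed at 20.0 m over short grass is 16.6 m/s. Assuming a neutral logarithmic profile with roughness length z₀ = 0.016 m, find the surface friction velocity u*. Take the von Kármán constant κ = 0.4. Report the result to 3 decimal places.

Log law: V(z) = (u*/κ) · ln(z/z₀) ⇒ u* = κ · V / ln(z/z₀)
u* = 0.4 × 16.6 / ln(20.0/0.016) = 0.4 × 16.6 / 7.1309
   = 6.6400 / 7.1309 = 0.9312 m/s

u* ≈ 0.931 m/s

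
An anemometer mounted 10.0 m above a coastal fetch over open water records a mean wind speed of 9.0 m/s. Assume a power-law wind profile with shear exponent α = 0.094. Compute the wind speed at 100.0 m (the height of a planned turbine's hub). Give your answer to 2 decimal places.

11.17 m/s

Power-law profile: V₂ = V₁ · (z₂/z₁)^α
V₂ = 9.0 × (100.0/10.0)^0.094 = 9.0 × (10.0000)^0.094
    = 9.0 × 1.2417 = 11.1749 m/s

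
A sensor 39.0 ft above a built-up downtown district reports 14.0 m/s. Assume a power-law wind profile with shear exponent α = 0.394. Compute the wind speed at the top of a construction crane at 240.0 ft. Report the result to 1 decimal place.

Power-law profile: V₂ = V₁ · (z₂/z₁)^α
V₂ = 14.0 × (240.0/39.0)^0.394 = 14.0 × (6.1538)^0.394
    = 14.0 × 2.0461 = 28.6452 m/s

28.6 m/s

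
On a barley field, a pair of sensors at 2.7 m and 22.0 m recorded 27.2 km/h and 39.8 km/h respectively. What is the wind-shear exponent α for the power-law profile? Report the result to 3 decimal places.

Power law: V₂/V₁ = (z₂/z₁)^α ⇒ α = ln(V₂/V₁) / ln(z₂/z₁)
α = ln(39.8/27.2) / ln(22.0/2.7) = ln(1.4632) / ln(8.1481)
  = 0.38065 / 2.09779 = 0.18145

α ≈ 0.181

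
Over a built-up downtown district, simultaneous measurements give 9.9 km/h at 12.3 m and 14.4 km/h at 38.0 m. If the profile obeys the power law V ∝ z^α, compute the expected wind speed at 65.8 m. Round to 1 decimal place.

First find α: α = ln(V₂/V₁)/ln(z₂/z₁) = ln(14.4/9.9)/ln(38.0/12.3) = 0.37469/1.12799 = 0.3322
Extrapolate from 38.0 m to 65.8 m: V₃ = 14.4 × (65.8/38.0)^0.3322 = 14.4 × 1.2001 = 17.2810 km/h

17.3 km/h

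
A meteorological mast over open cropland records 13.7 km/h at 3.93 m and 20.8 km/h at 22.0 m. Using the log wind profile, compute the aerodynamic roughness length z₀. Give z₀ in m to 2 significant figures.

Log law: V(z) ∝ ln(z/z₀). With r = V₁/V₂ = 13.7/20.8 = 0.65865,
r · ln(z₂/z₀) = ln(z₁/z₀) ⇒ ln z₀ = (ln z₁ − r·ln z₂)/(1 − r)
ln z₀ = (1.36864 − 0.65865×3.09104) / 0.34135 = -1.9549
z₀ = exp(-1.9549) = 0.1416 m

z₀ ≈ 0.14 m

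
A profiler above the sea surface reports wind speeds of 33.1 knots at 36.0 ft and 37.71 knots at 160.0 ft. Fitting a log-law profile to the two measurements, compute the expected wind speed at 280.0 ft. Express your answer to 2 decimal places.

39.44 knots

Log law: V ∝ ln(z/z₀). From the pair, with r = V₁/V₂ = 0.87775,
ln z₀ = (ln z₁ − r·ln z₂)/(1 − r) = (3.5835 − 0.87775×5.0752)/0.12225 = -7.1266 → z₀ = 0.0008034 ft
V₃ = V₁ · ln(z₃/z₀)/ln(z₁/z₀) = 33.1 × 12.7614/10.7101 = 39.4395 knots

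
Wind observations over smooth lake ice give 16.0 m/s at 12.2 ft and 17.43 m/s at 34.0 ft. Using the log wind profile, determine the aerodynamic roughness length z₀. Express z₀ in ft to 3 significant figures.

z₀ ≈ 0.000128 ft

Log law: V(z) ∝ ln(z/z₀). With r = V₁/V₂ = 16.0/17.43 = 0.91796,
r · ln(z₂/z₀) = ln(z₁/z₀) ⇒ ln z₀ = (ln z₁ − r·ln z₂)/(1 − r)
ln z₀ = (2.50144 − 0.91796×3.52636) / 0.08204 = -8.9663
z₀ = exp(-8.9663) = 0.0001276 ft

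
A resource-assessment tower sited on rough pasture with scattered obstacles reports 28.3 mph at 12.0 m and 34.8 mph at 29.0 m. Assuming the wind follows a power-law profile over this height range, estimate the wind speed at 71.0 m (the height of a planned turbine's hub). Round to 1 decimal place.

First find α: α = ln(V₂/V₁)/ln(z₂/z₁) = ln(34.8/28.3)/ln(29.0/12.0) = 0.20676/0.88239 = 0.2343
Extrapolate from 29.0 m to 71.0 m: V₃ = 34.8 × (71.0/29.0)^0.2343 = 34.8 × 1.2334 = 42.9234 mph

42.9 mph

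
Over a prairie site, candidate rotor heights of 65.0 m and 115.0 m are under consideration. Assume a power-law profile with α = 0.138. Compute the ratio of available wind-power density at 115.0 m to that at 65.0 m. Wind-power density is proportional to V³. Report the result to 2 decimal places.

1.27

Speed ratio: V_B/V_A = (z_B/z_A)^α = (115.0/65.0)^0.138 = (1.7692)^0.138 = 1.08192
Power-density ratio: P_B/P_A = (V_B/V_A)³ = (1.08192)³ = 1.26643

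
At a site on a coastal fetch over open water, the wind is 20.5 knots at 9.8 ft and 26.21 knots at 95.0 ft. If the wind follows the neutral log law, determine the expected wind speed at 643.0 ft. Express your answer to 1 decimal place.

31.0 knots

Log law: V ∝ ln(z/z₀). From the pair, with r = V₁/V₂ = 0.78214,
ln z₀ = (ln z₁ − r·ln z₂)/(1 − r) = (2.2824 − 0.78214×4.5539)/0.21786 = -5.8727 → z₀ = 0.002815 ft
V₃ = V₁ · ln(z₃/z₀)/ln(z₁/z₀) = 20.5 × 12.3389/8.1551 = 31.0170 knots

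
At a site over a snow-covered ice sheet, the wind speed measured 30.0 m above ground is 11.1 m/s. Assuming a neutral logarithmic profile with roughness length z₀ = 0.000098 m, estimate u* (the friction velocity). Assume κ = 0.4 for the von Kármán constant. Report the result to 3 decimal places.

u* ≈ 0.351 m/s

Log law: V(z) = (u*/κ) · ln(z/z₀) ⇒ u* = κ · V / ln(z/z₀)
u* = 0.4 × 11.1 / ln(30.0/0.000098) = 0.4 × 11.1 / 12.6317
   = 4.4400 / 12.6317 = 0.3515 m/s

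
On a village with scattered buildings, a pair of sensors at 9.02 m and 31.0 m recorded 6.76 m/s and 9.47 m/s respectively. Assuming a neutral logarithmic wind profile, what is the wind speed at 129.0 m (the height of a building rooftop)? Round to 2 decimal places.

12.60 m/s

Log law: V ∝ ln(z/z₀). From the pair, with r = V₁/V₂ = 0.71383,
ln z₀ = (ln z₁ − r·ln z₂)/(1 − r) = (2.1994 − 0.71383×3.4340)/0.28617 = -0.8801 → z₀ = 0.4147 m
V₃ = V₁ · ln(z₃/z₀)/ln(z₁/z₀) = 6.76 × 5.7399/3.0795 = 12.5999 m/s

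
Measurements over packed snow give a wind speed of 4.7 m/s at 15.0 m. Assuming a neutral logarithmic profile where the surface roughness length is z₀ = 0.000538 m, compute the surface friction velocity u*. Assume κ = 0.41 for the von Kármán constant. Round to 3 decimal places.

Log law: V(z) = (u*/κ) · ln(z/z₀) ⇒ u* = κ · V / ln(z/z₀)
u* = 0.41 × 4.7 / ln(15.0/0.000538) = 0.41 × 4.7 / 10.2357
   = 1.9270 / 10.2357 = 0.1883 m/s

u* ≈ 0.188 m/s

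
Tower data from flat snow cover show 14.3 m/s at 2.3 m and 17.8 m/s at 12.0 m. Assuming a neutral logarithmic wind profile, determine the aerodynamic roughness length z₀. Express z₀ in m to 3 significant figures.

Log law: V(z) ∝ ln(z/z₀). With r = V₁/V₂ = 14.3/17.8 = 0.80337,
r · ln(z₂/z₀) = ln(z₁/z₀) ⇒ ln z₀ = (ln z₁ − r·ln z₂)/(1 − r)
ln z₀ = (0.83291 − 0.80337×2.48491) / 0.19663 = -5.9167
z₀ = exp(-5.9167) = 0.002694 m

z₀ ≈ 0.00269 m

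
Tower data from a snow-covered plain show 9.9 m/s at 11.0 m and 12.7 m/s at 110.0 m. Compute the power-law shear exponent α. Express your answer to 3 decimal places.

Power law: V₂/V₁ = (z₂/z₁)^α ⇒ α = ln(V₂/V₁) / ln(z₂/z₁)
α = ln(12.7/9.9) / ln(110.0/11.0) = ln(1.2828) / ln(10.0000)
  = 0.24907 / 2.30259 = 0.10817

α ≈ 0.108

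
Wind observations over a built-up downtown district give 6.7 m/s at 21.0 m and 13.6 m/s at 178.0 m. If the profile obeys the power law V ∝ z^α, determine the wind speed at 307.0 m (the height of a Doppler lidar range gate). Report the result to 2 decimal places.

First find α: α = ln(V₂/V₁)/ln(z₂/z₁) = ln(13.6/6.7)/ln(178.0/21.0) = 0.70796/2.13726 = 0.3312
Extrapolate from 178.0 m to 307.0 m: V₃ = 13.6 × (307.0/178.0)^0.3312 = 13.6 × 1.1979 = 16.2911 m/s

16.29 m/s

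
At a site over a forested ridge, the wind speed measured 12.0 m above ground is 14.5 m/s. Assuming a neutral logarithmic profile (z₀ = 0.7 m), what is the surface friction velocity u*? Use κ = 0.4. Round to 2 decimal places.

u* ≈ 2.04 m/s

Log law: V(z) = (u*/κ) · ln(z/z₀) ⇒ u* = κ · V / ln(z/z₀)
u* = 0.4 × 14.5 / ln(12.0/0.7) = 0.4 × 14.5 / 2.8416
   = 5.8000 / 2.8416 = 2.0411 m/s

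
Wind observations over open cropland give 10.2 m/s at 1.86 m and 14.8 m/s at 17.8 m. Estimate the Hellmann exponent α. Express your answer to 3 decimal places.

Power law: V₂/V₁ = (z₂/z₁)^α ⇒ α = ln(V₂/V₁) / ln(z₂/z₁)
α = ln(14.8/10.2) / ln(17.8/1.86) = ln(1.4510) / ln(9.5699)
  = 0.37224 / 2.25862 = 0.16481

α ≈ 0.165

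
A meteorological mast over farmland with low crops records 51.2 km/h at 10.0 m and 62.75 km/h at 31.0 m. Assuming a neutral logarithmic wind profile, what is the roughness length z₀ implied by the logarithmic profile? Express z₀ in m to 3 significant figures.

z₀ ≈ 0.0664 m

Log law: V(z) ∝ ln(z/z₀). With r = V₁/V₂ = 51.2/62.75 = 0.81594,
r · ln(z₂/z₀) = ln(z₁/z₀) ⇒ ln z₀ = (ln z₁ − r·ln z₂)/(1 − r)
ln z₀ = (2.30259 − 0.81594×3.43399) / 0.18406 = -2.7128
z₀ = exp(-2.7128) = 0.06635 m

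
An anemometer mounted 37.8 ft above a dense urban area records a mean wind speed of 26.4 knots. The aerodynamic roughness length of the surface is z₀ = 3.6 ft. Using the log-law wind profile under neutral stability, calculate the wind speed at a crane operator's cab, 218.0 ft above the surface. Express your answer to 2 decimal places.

Log law: V(z) ∝ ln(z/z₀), so V₂/V₁ = ln(z₂/z₀) / ln(z₁/z₀).
ln(218.0/3.6) = 4.1036, ln(37.8/3.6) = 2.3514
V₂ = 26.4 × 4.1036/2.3514 = 26.4 × 1.7452 = 46.0726 knots

46.07 knots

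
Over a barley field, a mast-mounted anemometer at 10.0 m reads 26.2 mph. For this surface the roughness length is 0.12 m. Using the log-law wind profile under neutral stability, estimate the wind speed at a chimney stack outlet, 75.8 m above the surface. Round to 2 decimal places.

Log law: V(z) ∝ ln(z/z₀), so V₂/V₁ = ln(z₂/z₀) / ln(z₁/z₀).
ln(75.8/0.12) = 6.4484, ln(10.0/0.12) = 4.4228
V₂ = 26.2 × 6.4484/4.4228 = 26.2 × 1.4580 = 38.1987 mph

38.20 mph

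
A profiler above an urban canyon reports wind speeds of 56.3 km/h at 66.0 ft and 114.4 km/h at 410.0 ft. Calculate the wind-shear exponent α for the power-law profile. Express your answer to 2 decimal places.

Power law: V₂/V₁ = (z₂/z₁)^α ⇒ α = ln(V₂/V₁) / ln(z₂/z₁)
α = ln(114.4/56.3) / ln(410.0/66.0) = ln(2.0320) / ln(6.2121)
  = 0.70901 / 1.82650 = 0.38818

α ≈ 0.39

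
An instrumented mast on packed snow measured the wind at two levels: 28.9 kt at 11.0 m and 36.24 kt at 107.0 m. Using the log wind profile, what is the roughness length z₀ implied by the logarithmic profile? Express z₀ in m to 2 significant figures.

Log law: V(z) ∝ ln(z/z₀). With r = V₁/V₂ = 28.9/36.24 = 0.79746,
r · ln(z₂/z₀) = ln(z₁/z₀) ⇒ ln z₀ = (ln z₁ − r·ln z₂)/(1 − r)
ln z₀ = (2.39790 − 0.79746×4.67283) / 0.20254 = -6.5593
z₀ = exp(-6.5593) = 0.001417 m

z₀ ≈ 0.0014 m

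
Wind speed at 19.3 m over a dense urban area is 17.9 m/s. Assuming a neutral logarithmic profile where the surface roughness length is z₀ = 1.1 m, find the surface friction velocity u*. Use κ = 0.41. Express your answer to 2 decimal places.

u* ≈ 2.56 m/s

Log law: V(z) = (u*/κ) · ln(z/z₀) ⇒ u* = κ · V / ln(z/z₀)
u* = 0.41 × 17.9 / ln(19.3/1.1) = 0.41 × 17.9 / 2.8648
   = 7.3390 / 2.8648 = 2.5618 m/s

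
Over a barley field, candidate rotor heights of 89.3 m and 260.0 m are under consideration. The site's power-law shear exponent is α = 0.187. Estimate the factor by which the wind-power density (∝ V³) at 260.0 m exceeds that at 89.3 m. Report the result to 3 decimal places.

Speed ratio: V_B/V_A = (z_B/z_A)^α = (260.0/89.3)^0.187 = (2.9115)^0.187 = 1.22121
Power-density ratio: P_B/P_A = (V_B/V_A)³ = (1.22121)³ = 1.82126

1.821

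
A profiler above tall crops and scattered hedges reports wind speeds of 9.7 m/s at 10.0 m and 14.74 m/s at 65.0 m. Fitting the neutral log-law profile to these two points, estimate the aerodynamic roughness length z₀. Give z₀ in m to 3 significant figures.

z₀ ≈ 0.273 m

Log law: V(z) ∝ ln(z/z₀). With r = V₁/V₂ = 9.7/14.74 = 0.65807,
r · ln(z₂/z₀) = ln(z₁/z₀) ⇒ ln z₀ = (ln z₁ − r·ln z₂)/(1 − r)
ln z₀ = (2.30259 − 0.65807×4.17439) / 0.34193 = -1.2999
z₀ = exp(-1.2999) = 0.2726 m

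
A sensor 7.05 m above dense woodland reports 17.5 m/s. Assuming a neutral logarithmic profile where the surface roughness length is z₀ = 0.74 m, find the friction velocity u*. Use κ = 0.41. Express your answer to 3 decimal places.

Log law: V(z) = (u*/κ) · ln(z/z₀) ⇒ u* = κ · V / ln(z/z₀)
u* = 0.41 × 17.5 / ln(7.05/0.74) = 0.41 × 17.5 / 2.2541
   = 7.1750 / 2.2541 = 3.1830 m/s

u* ≈ 3.183 m/s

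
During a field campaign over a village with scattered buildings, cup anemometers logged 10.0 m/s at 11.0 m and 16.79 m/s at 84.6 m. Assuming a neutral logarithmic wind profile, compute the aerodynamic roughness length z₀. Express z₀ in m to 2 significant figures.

z₀ ≈ 0.55 m

Log law: V(z) ∝ ln(z/z₀). With r = V₁/V₂ = 10.0/16.79 = 0.59559,
r · ln(z₂/z₀) = ln(z₁/z₀) ⇒ ln z₀ = (ln z₁ − r·ln z₂)/(1 − r)
ln z₀ = (2.39790 − 0.59559×4.43793) / 0.40441 = -0.6066
z₀ = exp(-0.6066) = 0.5452 m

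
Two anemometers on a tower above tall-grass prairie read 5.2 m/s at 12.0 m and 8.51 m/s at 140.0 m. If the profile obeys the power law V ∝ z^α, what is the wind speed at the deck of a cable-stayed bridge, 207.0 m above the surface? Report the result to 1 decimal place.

First find α: α = ln(V₂/V₁)/ln(z₂/z₁) = ln(8.51/5.2)/ln(140.0/12.0) = 0.49258/2.45674 = 0.2005
Extrapolate from 140.0 m to 207.0 m: V₃ = 8.51 × (207.0/140.0)^0.2005 = 8.51 × 1.0816 = 9.2041 m/s

9.2 m/s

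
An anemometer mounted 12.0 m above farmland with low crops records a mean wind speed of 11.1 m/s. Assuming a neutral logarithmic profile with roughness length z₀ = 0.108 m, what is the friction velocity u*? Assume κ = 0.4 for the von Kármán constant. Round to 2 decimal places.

u* ≈ 0.94 m/s

Log law: V(z) = (u*/κ) · ln(z/z₀) ⇒ u* = κ · V / ln(z/z₀)
u* = 0.4 × 11.1 / ln(12.0/0.108) = 0.4 × 11.1 / 4.7105
   = 4.4400 / 4.7105 = 0.9426 m/s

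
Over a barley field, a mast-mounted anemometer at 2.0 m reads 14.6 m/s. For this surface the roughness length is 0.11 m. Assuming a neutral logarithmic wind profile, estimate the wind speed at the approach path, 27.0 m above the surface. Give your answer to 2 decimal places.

27.70 m/s

Log law: V(z) ∝ ln(z/z₀), so V₂/V₁ = ln(z₂/z₀) / ln(z₁/z₀).
ln(27.0/0.11) = 5.5031, ln(2.0/0.11) = 2.9004
V₂ = 14.6 × 5.5031/2.9004 = 14.6 × 1.8973 = 27.7013 m/s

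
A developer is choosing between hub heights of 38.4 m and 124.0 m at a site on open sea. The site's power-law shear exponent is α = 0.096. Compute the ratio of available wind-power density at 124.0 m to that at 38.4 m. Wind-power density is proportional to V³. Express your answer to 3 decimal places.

Speed ratio: V_B/V_A = (z_B/z_A)^α = (124.0/38.4)^0.096 = (3.2292)^0.096 = 1.11911
Power-density ratio: P_B/P_A = (V_B/V_A)³ = (1.11911)³ = 1.40158

1.402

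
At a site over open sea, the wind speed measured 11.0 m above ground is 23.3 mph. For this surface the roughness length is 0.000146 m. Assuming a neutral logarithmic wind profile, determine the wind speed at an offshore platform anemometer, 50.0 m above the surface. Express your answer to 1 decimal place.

Log law: V(z) ∝ ln(z/z₀), so V₂/V₁ = ln(z₂/z₀) / ln(z₁/z₀).
ln(50.0/0.000146) = 12.7439, ln(11.0/0.000146) = 11.2298
V₂ = 23.3 × 12.7439/11.2298 = 23.3 × 1.1348 = 26.4416 mph

26.4 mph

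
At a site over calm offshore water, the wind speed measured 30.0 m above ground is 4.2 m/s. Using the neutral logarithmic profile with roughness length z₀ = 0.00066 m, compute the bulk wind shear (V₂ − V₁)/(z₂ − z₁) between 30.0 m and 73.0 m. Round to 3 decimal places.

0.008 m/s/m

Log law: V₂ = V₁ · ln(z₂/z₀)/ln(z₁/z₀) = 4.2 × 11.6137/10.7245 = 4.5483 m/s
ΔV/Δz = (4.5483 − 4.2)/(73.0 − 30.0) = 0.3483/43.0000 = 0.00810 m/s/m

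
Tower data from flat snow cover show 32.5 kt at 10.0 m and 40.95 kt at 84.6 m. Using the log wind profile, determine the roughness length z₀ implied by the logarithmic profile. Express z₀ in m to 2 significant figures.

z₀ ≈ 0.0027 m

Log law: V(z) ∝ ln(z/z₀). With r = V₁/V₂ = 32.5/40.95 = 0.79365,
r · ln(z₂/z₀) = ln(z₁/z₀) ⇒ ln z₀ = (ln z₁ − r·ln z₂)/(1 − r)
ln z₀ = (2.30259 − 0.79365×4.43793) / 0.20635 = -5.9103
z₀ = exp(-5.9103) = 0.002711 m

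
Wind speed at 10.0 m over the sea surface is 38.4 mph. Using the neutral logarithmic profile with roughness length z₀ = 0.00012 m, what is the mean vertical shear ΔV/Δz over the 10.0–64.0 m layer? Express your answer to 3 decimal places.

0.117 mph/m

Log law: V₂ = V₁ · ln(z₂/z₀)/ln(z₁/z₀) = 38.4 × 13.1869/11.3306 = 44.6911 mph
ΔV/Δz = (44.6911 − 38.4)/(64.0 − 10.0) = 6.2911/54.0000 = 0.11650 mph/m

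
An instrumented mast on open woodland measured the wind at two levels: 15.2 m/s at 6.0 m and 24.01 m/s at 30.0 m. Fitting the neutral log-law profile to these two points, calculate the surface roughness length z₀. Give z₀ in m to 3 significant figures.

Log law: V(z) ∝ ln(z/z₀). With r = V₁/V₂ = 15.2/24.01 = 0.63307,
r · ln(z₂/z₀) = ln(z₁/z₀) ⇒ ln z₀ = (ln z₁ − r·ln z₂)/(1 − r)
ln z₀ = (1.79176 − 0.63307×3.40120) / 0.36693 = -0.9850
z₀ = exp(-0.9850) = 0.3734 m

z₀ ≈ 0.373 m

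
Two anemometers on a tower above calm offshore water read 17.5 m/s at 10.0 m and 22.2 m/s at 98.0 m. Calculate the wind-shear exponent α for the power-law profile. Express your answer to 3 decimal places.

Power law: V₂/V₁ = (z₂/z₁)^α ⇒ α = ln(V₂/V₁) / ln(z₂/z₁)
α = ln(22.2/17.5) / ln(98.0/10.0) = ln(1.2686) / ln(9.8000)
  = 0.23789 / 2.28238 = 0.10423

α ≈ 0.104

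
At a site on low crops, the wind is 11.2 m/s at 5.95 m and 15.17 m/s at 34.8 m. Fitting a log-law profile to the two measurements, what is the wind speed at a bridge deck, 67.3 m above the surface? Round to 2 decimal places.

Log law: V ∝ ln(z/z₀). From the pair, with r = V₁/V₂ = 0.73830,
ln z₀ = (ln z₁ − r·ln z₂)/(1 − r) = (1.7834 − 0.73830×3.5496)/0.26170 = -3.1994 → z₀ = 0.04079 m
V₃ = V₁ · ln(z₃/z₀)/ln(z₁/z₀) = 11.2 × 7.4086/4.9828 = 16.6525 m/s

16.65 m/s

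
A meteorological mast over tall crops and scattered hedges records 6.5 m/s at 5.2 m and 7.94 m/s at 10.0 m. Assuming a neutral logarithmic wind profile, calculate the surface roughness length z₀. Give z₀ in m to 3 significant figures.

Log law: V(z) ∝ ln(z/z₀). With r = V₁/V₂ = 6.5/7.94 = 0.81864,
r · ln(z₂/z₀) = ln(z₁/z₀) ⇒ ln z₀ = (ln z₁ − r·ln z₂)/(1 − r)
ln z₀ = (1.64866 − 0.81864×2.30259) / 0.18136 = -1.3031
z₀ = exp(-1.3031) = 0.2717 m

z₀ ≈ 0.272 m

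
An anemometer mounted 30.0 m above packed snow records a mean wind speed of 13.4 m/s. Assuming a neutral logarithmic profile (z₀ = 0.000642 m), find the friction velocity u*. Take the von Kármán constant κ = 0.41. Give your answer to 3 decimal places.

u* ≈ 0.511 m/s

Log law: V(z) = (u*/κ) · ln(z/z₀) ⇒ u* = κ · V / ln(z/z₀)
u* = 0.41 × 13.4 / ln(30.0/0.000642) = 0.41 × 13.4 / 10.7521
   = 5.4940 / 10.7521 = 0.5110 m/s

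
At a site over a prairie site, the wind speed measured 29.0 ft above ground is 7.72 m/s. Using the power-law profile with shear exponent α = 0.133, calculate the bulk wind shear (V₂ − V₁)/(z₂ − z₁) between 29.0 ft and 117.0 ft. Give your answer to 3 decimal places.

0.018 m/s/ft

Power law: V₂ = V₁ · (z₂/z₁)^α = 7.72 × (4.0345)^0.133 = 9.2937 m/s
ΔV/Δz = (9.2937 − 7.72)/(117.0 − 29.0) = 1.5737/88.0000 = 0.01788 m/s/ft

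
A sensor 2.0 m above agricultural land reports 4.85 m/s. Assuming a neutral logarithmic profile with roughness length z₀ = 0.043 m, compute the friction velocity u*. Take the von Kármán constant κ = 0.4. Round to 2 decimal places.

u* ≈ 0.51 m/s

Log law: V(z) = (u*/κ) · ln(z/z₀) ⇒ u* = κ · V / ln(z/z₀)
u* = 0.4 × 4.85 / ln(2.0/0.043) = 0.4 × 4.85 / 3.8397
   = 1.9400 / 3.8397 = 0.5052 m/s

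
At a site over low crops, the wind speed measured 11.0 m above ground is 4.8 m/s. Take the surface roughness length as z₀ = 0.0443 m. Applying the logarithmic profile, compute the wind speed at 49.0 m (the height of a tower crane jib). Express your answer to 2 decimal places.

Log law: V(z) ∝ ln(z/z₀), so V₂/V₁ = ln(z₂/z₀) / ln(z₁/z₀).
ln(49.0/0.0443) = 7.0086, ln(11.0/0.0443) = 5.5147
V₂ = 4.8 × 7.0086/5.5147 = 4.8 × 1.2709 = 6.1003 m/s

6.10 m/s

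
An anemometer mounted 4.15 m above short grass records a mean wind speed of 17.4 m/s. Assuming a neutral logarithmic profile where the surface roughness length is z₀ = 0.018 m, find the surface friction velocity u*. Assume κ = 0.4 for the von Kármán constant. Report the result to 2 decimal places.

Log law: V(z) = (u*/κ) · ln(z/z₀) ⇒ u* = κ · V / ln(z/z₀)
u* = 0.4 × 17.4 / ln(4.15/0.018) = 0.4 × 17.4 / 5.4405
   = 6.9600 / 5.4405 = 1.2793 m/s

u* ≈ 1.28 m/s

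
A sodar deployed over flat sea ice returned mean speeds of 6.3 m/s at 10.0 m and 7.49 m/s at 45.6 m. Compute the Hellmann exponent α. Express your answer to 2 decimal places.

α ≈ 0.11

Power law: V₂/V₁ = (z₂/z₁)^α ⇒ α = ln(V₂/V₁) / ln(z₂/z₁)
α = ln(7.49/6.3) / ln(45.6/10.0) = ln(1.1889) / ln(4.5600)
  = 0.17302 / 1.51732 = 0.11403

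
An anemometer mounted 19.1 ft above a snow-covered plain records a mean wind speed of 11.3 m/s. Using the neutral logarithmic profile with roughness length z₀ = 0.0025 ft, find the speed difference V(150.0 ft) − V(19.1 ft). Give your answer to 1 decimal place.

2.6 m/s

Log law: V₂ = V₁ · ln(z₂/z₀)/ln(z₁/z₀) = 11.3 × 11.0021/8.9412 = 13.9047 m/s
ΔV = 13.9047 − 11.3 = 2.6047 m/s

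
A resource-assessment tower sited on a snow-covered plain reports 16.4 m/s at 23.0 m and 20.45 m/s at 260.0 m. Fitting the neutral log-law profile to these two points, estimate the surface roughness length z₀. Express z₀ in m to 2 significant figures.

Log law: V(z) ∝ ln(z/z₀). With r = V₁/V₂ = 16.4/20.45 = 0.80196,
r · ln(z₂/z₀) = ln(z₁/z₀) ⇒ ln z₀ = (ln z₁ − r·ln z₂)/(1 − r)
ln z₀ = (3.13549 − 0.80196×5.56068) / 0.19804 = -6.6850
z₀ = exp(-6.6850) = 0.001249 m

z₀ ≈ 0.0012 m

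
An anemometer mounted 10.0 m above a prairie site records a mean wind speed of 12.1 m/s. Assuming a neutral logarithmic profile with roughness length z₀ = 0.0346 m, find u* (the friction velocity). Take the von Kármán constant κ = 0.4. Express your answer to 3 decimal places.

Log law: V(z) = (u*/κ) · ln(z/z₀) ⇒ u* = κ · V / ln(z/z₀)
u* = 0.4 × 12.1 / ln(10.0/0.0346) = 0.4 × 12.1 / 5.6665
   = 4.8400 / 5.6665 = 0.8541 m/s

u* ≈ 0.854 m/s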